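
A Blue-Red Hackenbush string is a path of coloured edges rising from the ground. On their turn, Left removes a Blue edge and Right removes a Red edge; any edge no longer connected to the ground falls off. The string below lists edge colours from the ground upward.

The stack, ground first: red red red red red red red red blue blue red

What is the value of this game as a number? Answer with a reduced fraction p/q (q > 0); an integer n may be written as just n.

-59/8

val_1 [r]  L=[(no moves)]  R=[0]  -> -1
val_2 [rr]  L=[(no moves)]  R=[-1; 0]  -> -2
val_3 [rrr]  L=[(no moves)]  R=[-2; -1; 0]  -> -3
val_4 [rrrr]  L=[(no moves)]  R=[-3; -2; -1; 0]  -> -4
val_5 [rrrrr]  L=[(no moves)]  R=[-4; -3; -2; -1; 0]  -> -5
val_6 [rrrrrr]  L=[(no moves)]  R=[-5; -4; -3; -2; -1; 0]  -> -6
val_7 [rrrrrrr]  L=[(no moves)]  R=[-6; -5; -4; -3; -2; -1; 0]  -> -7
val_8 [rrrrrrrr]  L=[(no moves)]  R=[-7; -6; -5; -4; -3; -2; -1; 0]  -> -8
val_9 [rrrrrrrrb]  L=[-8]  R=[-7; -6; -5; -4; -3; -2; -1; 0]  -> -15/2
val_10 [rrrrrrrrbb]  L=[-8; -15/2]  R=[-7; -6; -5; -4; -3; -2; -1; 0]  -> -29/4
val_11 [rrrrrrrrbbr]  L=[-8; -15/2]  R=[-29/4; -7; -6; -5; -4; -3; -2; -1; 0]  -> -59/8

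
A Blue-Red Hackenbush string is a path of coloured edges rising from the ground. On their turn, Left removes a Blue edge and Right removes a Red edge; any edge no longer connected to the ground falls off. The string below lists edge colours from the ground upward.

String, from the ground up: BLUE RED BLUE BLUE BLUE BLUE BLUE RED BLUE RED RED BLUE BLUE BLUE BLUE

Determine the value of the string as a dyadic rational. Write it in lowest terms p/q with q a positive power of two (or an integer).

16031/16384

1 of 15 · B · max L 0 · min R +∞ => 1
2 of 15 · BR · max L 0 · min R 1 => 1/2
3 of 15 · BRB · max L 1/2 · min R 1 => 3/4
4 of 15 · BRBB · max L 3/4 · min R 1 => 7/8
5 of 15 · BRBBB · max L 7/8 · min R 1 => 15/16
6 of 15 · BRBBBB · max L 15/16 · min R 1 => 31/32
7 of 15 · BRBBBBB · max L 31/32 · min R 1 => 63/64
8 of 15 · BRBBBBBR · max L 31/32 · min R 63/64 => 125/128
9 of 15 · BRBBBBBRB · max L 125/128 · min R 63/64 => 251/256
10 of 15 · BRBBBBBRBR · max L 125/128 · min R 251/256 => 501/512
11 of 15 · BRBBBBBRBRR · max L 125/128 · min R 501/512 => 1001/1024
12 of 15 · BRBBBBBRBRRB · max L 1001/1024 · min R 501/512 => 2003/2048
13 of 15 · BRBBBBBRBRRBB · max L 2003/2048 · min R 501/512 => 4007/4096
14 of 15 · BRBBBBBRBRRBBB · max L 4007/4096 · min R 501/512 => 8015/8192
15 of 15 · BRBBBBBRBRRBBBB · max L 8015/8192 · min R 501/512 => 16031/16384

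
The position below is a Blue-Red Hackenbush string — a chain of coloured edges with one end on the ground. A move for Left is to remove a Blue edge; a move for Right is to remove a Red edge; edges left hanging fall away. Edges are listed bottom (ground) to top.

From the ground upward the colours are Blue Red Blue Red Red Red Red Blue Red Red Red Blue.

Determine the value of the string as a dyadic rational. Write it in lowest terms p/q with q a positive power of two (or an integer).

1059/2048

B: Left { 0 }, Right {  } — simplest 1
BR: Left { 0 }, Right { 1 } — simplest 1/2
BRB: Left { 0; 1/2 }, Right { 1 } — simplest 3/4
BRBR: Left { 0; 1/2 }, Right { 3/4; 1 } — simplest 5/8
BRBRR: Left { 0; 1/2 }, Right { 5/8; 3/4; 1 } — simplest 9/16
BRBRRR: Left { 0; 1/2 }, Right { 9/16; 5/8; 3/4; 1 } — simplest 17/32
BRBRRRR: Left { 0; 1/2 }, Right { 17/32; 9/16; 5/8; 3/4; 1 } — simplest 33/64
BRBRRRRB: Left { 0; 1/2; 33/64 }, Right { 17/32; 9/16; 5/8; 3/4; 1 } — simplest 67/128
BRBRRRRBR: Left { 0; 1/2; 33/64 }, Right { 67/128; 17/32; 9/16; 5/8; 3/4; 1 } — simplest 133/256
BRBRRRRBRR: Left { 0; 1/2; 33/64 }, Right { 133/256; 67/128; 17/32; 9/16; 5/8; 3/4; 1 } — simplest 265/512
BRBRRRRBRRR: Left { 0; 1/2; 33/64 }, Right { 265/512; 133/256; 67/128; 17/32; 9/16; 5/8; 3/4; 1 } — simplest 529/1024
BRBRRRRBRRRB: Left { 0; 1/2; 33/64; 529/1024 }, Right { 265/512; 133/256; 67/128; 17/32; 9/16; 5/8; 3/4; 1 } — simplest 1059/2048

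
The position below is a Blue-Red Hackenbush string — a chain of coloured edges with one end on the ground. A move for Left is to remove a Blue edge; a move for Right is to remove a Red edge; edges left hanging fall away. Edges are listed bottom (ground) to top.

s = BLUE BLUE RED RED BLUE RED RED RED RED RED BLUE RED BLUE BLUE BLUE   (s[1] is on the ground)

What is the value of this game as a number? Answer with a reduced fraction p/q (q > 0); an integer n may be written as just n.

10287/8192

G(B) = { 0 |  } gives 1
G(BB) = { 0,1 |  } gives 2
G(BBR) = { 0,1 | 2 } gives 3/2
G(BBRR) = { 0,1 | 3/2,2 } gives 5/4
G(BBRRB) = { 0,1,5/4 | 3/2,2 } gives 11/8
G(BBRRBR) = { 0,1,5/4 | 11/8,3/2,2 } gives 21/16
G(BBRRBRR) = { 0,1,5/4 | 21/16,11/8,3/2,2 } gives 41/32
G(BBRRBRRR) = { 0,1,5/4 | 41/32,21/16,11/8,3/2,2 } gives 81/64
G(BBRRBRRRR) = { 0,1,5/4 | 81/64,41/32,21/16,11/8,3/2,2 } gives 161/128
G(BBRRBRRRRR) = { 0,1,5/4 | 161/128,81/64,41/32,21/16,11/8,3/2,2 } gives 321/256
G(BBRRBRRRRRB) = { 0,1,5/4,321/256 | 161/128,81/64,41/32,21/16,11/8,3/2,2 } gives 643/512
G(BBRRBRRRRRBR) = { 0,1,5/4,321/256 | 643/512,161/128,81/64,41/32,21/16,11/8,3/2,2 } gives 1285/1024
G(BBRRBRRRRRBRB) = { 0,1,5/4,321/256,1285/1024 | 643/512,161/128,81/64,41/32,21/16,11/8,3/2,2 } gives 2571/2048
G(BBRRBRRRRRBRBB) = { 0,1,5/4,321/256,1285/1024,2571/2048 | 643/512,161/128,81/64,41/32,21/16,11/8,3/2,2 } gives 5143/4096
G(BBRRBRRRRRBRBBB) = { 0,1,5/4,321/256,1285/1024,2571/2048,5143/4096 | 643/512,161/128,81/64,41/32,21/16,11/8,3/2,2 } gives 10287/8192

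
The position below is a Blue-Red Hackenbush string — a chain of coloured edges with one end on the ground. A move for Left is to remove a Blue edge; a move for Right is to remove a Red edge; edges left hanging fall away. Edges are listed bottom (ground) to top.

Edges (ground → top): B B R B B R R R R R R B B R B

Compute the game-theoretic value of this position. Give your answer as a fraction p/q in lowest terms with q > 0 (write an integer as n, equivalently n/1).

step 1: add B to get B; options L={ 0 } R={ none } gives 1
step 2: add B to get BB; options L={ 0; 1 } R={ none } gives 2
step 3: add R to get BBR; options L={ 0; 1 } R={ 2 } gives 3/2
step 4: add B to get BBRB; options L={ 0; 1; 3/2 } R={ 2 } gives 7/4
step 5: add B to get BBRBB; options L={ 0; 1; 3/2; 7/4 } R={ 2 } gives 15/8
step 6: add R to get BBRBBR; options L={ 0; 1; 3/2; 7/4 } R={ 15/8; 2 } gives 29/16
step 7: add R to get BBRBBRR; options L={ 0; 1; 3/2; 7/4 } R={ 29/16; 15/8; 2 } gives 57/32
step 8: add R to get BBRBBRRR; options L={ 0; 1; 3/2; 7/4 } R={ 57/32; 29/16; 15/8; 2 } gives 113/64
step 9: add R to get BBRBBRRRR; options L={ 0; 1; 3/2; 7/4 } R={ 113/64; 57/32; 29/16; 15/8; 2 } gives 225/128
step 10: add R to get BBRBBRRRRR; options L={ 0; 1; 3/2; 7/4 } R={ 225/128; 113/64; 57/32; 29/16; 15/8; 2 } gives 449/256
step 11: add R to get BBRBBRRRRRR; options L={ 0; 1; 3/2; 7/4 } R={ 449/256; 225/128; 113/64; 57/32; 29/16; 15/8; 2 } gives 897/512
step 12: add B to get BBRBBRRRRRRB; options L={ 0; 1; 3/2; 7/4; 897/512 } R={ 449/256; 225/128; 113/64; 57/32; 29/16; 15/8; 2 } gives 1795/1024
step 13: add B to get BBRBBRRRRRRBB; options L={ 0; 1; 3/2; 7/4; 897/512; 1795/1024 } R={ 449/256; 225/128; 113/64; 57/32; 29/16; 15/8; 2 } gives 3591/2048
step 14: add R to get BBRBBRRRRRRBBR; options L={ 0; 1; 3/2; 7/4; 897/512; 1795/1024 } R={ 3591/2048; 449/256; 225/128; 113/64; 57/32; 29/16; 15/8; 2 } gives 7181/4096
step 15: add B to get BBRBBRRRRRRBBRB; options L={ 0; 1; 3/2; 7/4; 897/512; 1795/1024; 7181/4096 } R={ 3591/2048; 449/256; 225/128; 113/64; 57/32; 29/16; 15/8; 2 } gives 14363/8192

14363/8192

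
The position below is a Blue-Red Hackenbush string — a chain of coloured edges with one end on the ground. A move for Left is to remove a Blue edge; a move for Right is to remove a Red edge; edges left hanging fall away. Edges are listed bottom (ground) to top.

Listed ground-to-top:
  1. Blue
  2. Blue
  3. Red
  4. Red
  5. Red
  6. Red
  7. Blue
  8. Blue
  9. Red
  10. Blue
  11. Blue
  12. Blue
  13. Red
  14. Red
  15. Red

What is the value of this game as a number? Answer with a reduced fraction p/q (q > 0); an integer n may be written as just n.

9073/8192

Build value(s[:k]) for k = 1..15, string s = Blue Blue Red Red Red Red Blue Blue Red Blue Blue Blue Red Red Red.
B: Left { 0 }, Right { · } so simplest 1
BB: Left { 0; 1 }, Right { · } so simplest 2
BBR: Left { 0; 1 }, Right { 2 } so simplest 3/2
BBRR: Left { 0; 1 }, Right { 3/2; 2 } so simplest 5/4
BBRRR: Left { 0; 1 }, Right { 5/4; 3/2; 2 } so simplest 9/8
BBRRRR: Left { 0; 1 }, Right { 9/8; 5/4; 3/2; 2 } so simplest 17/16
BBRRRRB: Left { 0; 1; 17/16 }, Right { 9/8; 5/4; 3/2; 2 } so simplest 35/32
BBRRRRBB: Left { 0; 1; 17/16; 35/32 }, Right { 9/8; 5/4; 3/2; 2 } so simplest 71/64
BBRRRRBBR: Left { 0; 1; 17/16; 35/32 }, Right { 71/64; 9/8; 5/4; 3/2; 2 } so simplest 141/128
BBRRRRBBRB: Left { 0; 1; 17/16; 35/32; 141/128 }, Right { 71/64; 9/8; 5/4; 3/2; 2 } so simplest 283/256
BBRRRRBBRBB: Left { 0; 1; 17/16; 35/32; 141/128; 283/256 }, Right { 71/64; 9/8; 5/4; 3/2; 2 } so simplest 567/512
BBRRRRBBRBBB: Left { 0; 1; 17/16; 35/32; 141/128; 283/256; 567/512 }, Right { 71/64; 9/8; 5/4; 3/2; 2 } so simplest 1135/1024
BBRRRRBBRBBBR: Left { 0; 1; 17/16; 35/32; 141/128; 283/256; 567/512 }, Right { 1135/1024; 71/64; 9/8; 5/4; 3/2; 2 } so simplest 2269/2048
BBRRRRBBRBBBRR: Left { 0; 1; 17/16; 35/32; 141/128; 283/256; 567/512 }, Right { 2269/2048; 1135/1024; 71/64; 9/8; 5/4; 3/2; 2 } so simplest 4537/4096
BBRRRRBBRBBBRRR: Left { 0; 1; 17/16; 35/32; 141/128; 283/256; 567/512 }, Right { 4537/4096; 2269/2048; 1135/1024; 71/64; 9/8; 5/4; 3/2; 2 } so simplest 9073/8192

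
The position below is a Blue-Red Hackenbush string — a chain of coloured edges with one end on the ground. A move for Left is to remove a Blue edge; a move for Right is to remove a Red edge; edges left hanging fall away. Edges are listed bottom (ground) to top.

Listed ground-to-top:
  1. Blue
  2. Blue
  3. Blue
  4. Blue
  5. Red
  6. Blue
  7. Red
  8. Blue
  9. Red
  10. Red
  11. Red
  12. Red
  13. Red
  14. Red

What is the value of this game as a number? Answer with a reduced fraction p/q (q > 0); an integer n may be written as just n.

3713/1024

1 of 14 · B · max L 0 · min R +∞ = 1
2 of 14 · BB · max L 1 · min R +∞ = 2
3 of 14 · BBB · max L 2 · min R +∞ = 3
4 of 14 · BBBB · max L 3 · min R +∞ = 4
5 of 14 · BBBBR · max L 3 · min R 4 = 7/2
6 of 14 · BBBBRB · max L 7/2 · min R 4 = 15/4
7 of 14 · BBBBRBR · max L 7/2 · min R 15/4 = 29/8
8 of 14 · BBBBRBRB · max L 29/8 · min R 15/4 = 59/16
9 of 14 · BBBBRBRBR · max L 29/8 · min R 59/16 = 117/32
10 of 14 · BBBBRBRBRR · max L 29/8 · min R 117/32 = 233/64
11 of 14 · BBBBRBRBRRR · max L 29/8 · min R 233/64 = 465/128
12 of 14 · BBBBRBRBRRRR · max L 29/8 · min R 465/128 = 929/256
13 of 14 · BBBBRBRBRRRRR · max L 29/8 · min R 929/256 = 1857/512
14 of 14 · BBBBRBRBRRRRRR · max L 29/8 · min R 1857/512 = 3713/1024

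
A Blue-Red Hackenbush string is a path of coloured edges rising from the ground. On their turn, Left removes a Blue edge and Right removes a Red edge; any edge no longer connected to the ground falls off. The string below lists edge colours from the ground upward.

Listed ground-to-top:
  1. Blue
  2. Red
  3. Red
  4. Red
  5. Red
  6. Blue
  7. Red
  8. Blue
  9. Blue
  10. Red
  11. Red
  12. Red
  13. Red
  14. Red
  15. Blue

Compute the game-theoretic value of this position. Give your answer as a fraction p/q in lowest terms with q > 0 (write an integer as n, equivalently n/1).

1411/16384

Build G(s[:k]) for k = 1..15, string s = Blue Red Red Red Red Blue Red Blue Blue Red Red Red Red Red Blue.
1 of 15 · B · max L 0 · min R +∞ gives 1
2 of 15 · BR · max L 0 · min R 1 gives 1/2
3 of 15 · BRR · max L 0 · min R 1/2 gives 1/4
4 of 15 · BRRR · max L 0 · min R 1/4 gives 1/8
5 of 15 · BRRRR · max L 0 · min R 1/8 gives 1/16
6 of 15 · BRRRRB · max L 1/16 · min R 1/8 gives 3/32
7 of 15 · BRRRRBR · max L 1/16 · min R 3/32 gives 5/64
8 of 15 · BRRRRBRB · max L 5/64 · min R 3/32 gives 11/128
9 of 15 · BRRRRBRBB · max L 11/128 · min R 3/32 gives 23/256
10 of 15 · BRRRRBRBBR · max L 11/128 · min R 23/256 gives 45/512
11 of 15 · BRRRRBRBBRR · max L 11/128 · min R 45/512 gives 89/1024
12 of 15 · BRRRRBRBBRRR · max L 11/128 · min R 89/1024 gives 177/2048
13 of 15 · BRRRRBRBBRRRR · max L 11/128 · min R 177/2048 gives 353/4096
14 of 15 · BRRRRBRBBRRRRR · max L 11/128 · min R 353/4096 gives 705/8192
15 of 15 · BRRRRBRBBRRRRRB · max L 705/8192 · min R 353/4096 gives 1411/16384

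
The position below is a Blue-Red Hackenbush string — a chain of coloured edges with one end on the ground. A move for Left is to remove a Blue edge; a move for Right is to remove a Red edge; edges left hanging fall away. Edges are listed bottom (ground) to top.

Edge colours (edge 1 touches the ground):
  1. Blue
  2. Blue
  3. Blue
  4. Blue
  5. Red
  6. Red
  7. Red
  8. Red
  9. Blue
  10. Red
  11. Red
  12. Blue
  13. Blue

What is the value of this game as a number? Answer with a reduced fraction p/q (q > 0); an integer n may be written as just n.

Prefix values for Blue Blue Blue Blue Red Red Red Red Blue Red Red Blue Blue via {L|R} + simplicity:
g(B) = { 0 | — } => 1
g(BB) = { 0, 1 | — } => 2
g(BBB) = { 0, 1, 2 | — } => 3
g(BBBB) = { 0, 1, 2, 3 | — } => 4
g(BBBBR) = { 0, 1, 2, 3 | 4 } => 7/2
g(BBBBRR) = { 0, 1, 2, 3 | 7/2, 4 } => 13/4
g(BBBBRRR) = { 0, 1, 2, 3 | 13/4, 7/2, 4 } => 25/8
g(BBBBRRRR) = { 0, 1, 2, 3 | 25/8, 13/4, 7/2, 4 } => 49/16
g(BBBBRRRRB) = { 0, 1, 2, 3, 49/16 | 25/8, 13/4, 7/2, 4 } => 99/32
g(BBBBRRRRBR) = { 0, 1, 2, 3, 49/16 | 99/32, 25/8, 13/4, 7/2, 4 } => 197/64
g(BBBBRRRRBRR) = { 0, 1, 2, 3, 49/16 | 197/64, 99/32, 25/8, 13/4, 7/2, 4 } => 393/128
g(BBBBRRRRBRRB) = { 0, 1, 2, 3, 49/16, 393/128 | 197/64, 99/32, 25/8, 13/4, 7/2, 4 } => 787/256
g(BBBBRRRRBRRBB) = { 0, 1, 2, 3, 49/16, 393/128, 787/256 | 197/64, 99/32, 25/8, 13/4, 7/2, 4 } => 1575/512

1575/512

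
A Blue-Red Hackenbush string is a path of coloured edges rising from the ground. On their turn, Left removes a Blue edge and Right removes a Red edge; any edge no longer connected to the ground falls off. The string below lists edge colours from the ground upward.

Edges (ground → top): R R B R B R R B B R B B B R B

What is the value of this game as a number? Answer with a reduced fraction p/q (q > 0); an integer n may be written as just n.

step 1: add R to get R; options L={ · } R={ 0 } — -1
step 2: add R to get RR; options L={ · } R={ -1; 0 } — -2
step 3: add B to get RRB; options L={ -2 } R={ -1; 0 } — -3/2
step 4: add R to get RRBR; options L={ -2 } R={ -3/2; -1; 0 } — -7/4
step 5: add B to get RRBRB; options L={ -2; -7/4 } R={ -3/2; -1; 0 } — -13/8
step 6: add R to get RRBRBR; options L={ -2; -7/4 } R={ -13/8; -3/2; -1; 0 } — -27/16
step 7: add R to get RRBRBRR; options L={ -2; -7/4 } R={ -27/16; -13/8; -3/2; -1; 0 } — -55/32
step 8: add B to get RRBRBRRB; options L={ -2; -7/4; -55/32 } R={ -27/16; -13/8; -3/2; -1; 0 } — -109/64
step 9: add B to get RRBRBRRBB; options L={ -2; -7/4; -55/32; -109/64 } R={ -27/16; -13/8; -3/2; -1; 0 } — -217/128
step 10: add R to get RRBRBRRBBR; options L={ -2; -7/4; -55/32; -109/64 } R={ -217/128; -27/16; -13/8; -3/2; -1; 0 } — -435/256
step 11: add B to get RRBRBRRBBRB; options L={ -2; -7/4; -55/32; -109/64; -435/256 } R={ -217/128; -27/16; -13/8; -3/2; -1; 0 } — -869/512
step 12: add B to get RRBRBRRBBRBB; options L={ -2; -7/4; -55/32; -109/64; -435/256; -869/512 } R={ -217/128; -27/16; -13/8; -3/2; -1; 0 } — -1737/1024
step 13: add B to get RRBRBRRBBRBBB; options L={ -2; -7/4; -55/32; -109/64; -435/256; -869/512; -1737/1024 } R={ -217/128; -27/16; -13/8; -3/2; -1; 0 } — -3473/2048
step 14: add R to get RRBRBRRBBRBBBR; options L={ -2; -7/4; -55/32; -109/64; -435/256; -869/512; -1737/1024 } R={ -3473/2048; -217/128; -27/16; -13/8; -3/2; -1; 0 } — -6947/4096
step 15: add B to get RRBRBRRBBRBBBRB; options L={ -2; -7/4; -55/32; -109/64; -435/256; -869/512; -1737/1024; -6947/4096 } R={ -3473/2048; -217/128; -27/16; -13/8; -3/2; -1; 0 } — -13893/8192

-13893/8192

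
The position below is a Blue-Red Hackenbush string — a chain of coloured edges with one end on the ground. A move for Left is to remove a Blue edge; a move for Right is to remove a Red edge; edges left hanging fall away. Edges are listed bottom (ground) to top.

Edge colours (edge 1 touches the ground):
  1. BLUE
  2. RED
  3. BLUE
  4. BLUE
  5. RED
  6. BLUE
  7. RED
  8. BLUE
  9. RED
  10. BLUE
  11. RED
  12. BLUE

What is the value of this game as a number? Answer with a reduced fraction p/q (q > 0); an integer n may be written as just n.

1707/2048

1 of 12 · B · max L 0 · min R +∞ -> 1
2 of 12 · BR · max L 0 · min R 1 -> 1/2
3 of 12 · BRB · max L 1/2 · min R 1 -> 3/4
4 of 12 · BRBB · max L 3/4 · min R 1 -> 7/8
5 of 12 · BRBBR · max L 3/4 · min R 7/8 -> 13/16
6 of 12 · BRBBRB · max L 13/16 · min R 7/8 -> 27/32
7 of 12 · BRBBRBR · max L 13/16 · min R 27/32 -> 53/64
8 of 12 · BRBBRBRB · max L 53/64 · min R 27/32 -> 107/128
9 of 12 · BRBBRBRBR · max L 53/64 · min R 107/128 -> 213/256
10 of 12 · BRBBRBRBRB · max L 213/256 · min R 107/128 -> 427/512
11 of 12 · BRBBRBRBRBR · max L 213/256 · min R 427/512 -> 853/1024
12 of 12 · BRBBRBRBRBRB · max L 853/1024 · min R 427/512 -> 1707/2048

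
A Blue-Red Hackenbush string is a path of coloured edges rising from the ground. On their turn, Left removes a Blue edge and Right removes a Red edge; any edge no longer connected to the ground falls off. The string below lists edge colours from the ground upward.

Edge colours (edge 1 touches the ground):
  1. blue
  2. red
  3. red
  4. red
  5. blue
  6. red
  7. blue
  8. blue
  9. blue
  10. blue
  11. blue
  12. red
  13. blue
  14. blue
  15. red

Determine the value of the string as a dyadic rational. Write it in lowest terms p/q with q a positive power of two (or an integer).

Recurse on prefixes of the 15-edge string blue red red red blue red blue blue blue blue blue red blue blue red:
g(b) = { 0 | none } — 1
g(br) = { 0 | 1 } — 1/2
g(brr) = { 0 | 1/2,1 } — 1/4
g(brrr) = { 0 | 1/4,1/2,1 } — 1/8
g(brrrb) = { 0,1/8 | 1/4,1/2,1 } — 3/16
g(brrrbr) = { 0,1/8 | 3/16,1/4,1/2,1 } — 5/32
g(brrrbrb) = { 0,1/8,5/32 | 3/16,1/4,1/2,1 } — 11/64
g(brrrbrbb) = { 0,1/8,5/32,11/64 | 3/16,1/4,1/2,1 } — 23/128
g(brrrbrbbb) = { 0,1/8,5/32,11/64,23/128 | 3/16,1/4,1/2,1 } — 47/256
g(brrrbrbbbb) = { 0,1/8,5/32,11/64,23/128,47/256 | 3/16,1/4,1/2,1 } — 95/512
g(brrrbrbbbbb) = { 0,1/8,5/32,11/64,23/128,47/256,95/512 | 3/16,1/4,1/2,1 } — 191/1024
g(brrrbrbbbbbr) = { 0,1/8,5/32,11/64,23/128,47/256,95/512 | 191/1024,3/16,1/4,1/2,1 } — 381/2048
g(brrrbrbbbbbrb) = { 0,1/8,5/32,11/64,23/128,47/256,95/512,381/2048 | 191/1024,3/16,1/4,1/2,1 } — 763/4096
g(brrrbrbbbbbrbb) = { 0,1/8,5/32,11/64,23/128,47/256,95/512,381/2048,763/4096 | 191/1024,3/16,1/4,1/2,1 } — 1527/8192
g(brrrbrbbbbbrbbr) = { 0,1/8,5/32,11/64,23/128,47/256,95/512,381/2048,763/4096 | 1527/8192,191/1024,3/16,1/4,1/2,1 } — 3053/16384

3053/16384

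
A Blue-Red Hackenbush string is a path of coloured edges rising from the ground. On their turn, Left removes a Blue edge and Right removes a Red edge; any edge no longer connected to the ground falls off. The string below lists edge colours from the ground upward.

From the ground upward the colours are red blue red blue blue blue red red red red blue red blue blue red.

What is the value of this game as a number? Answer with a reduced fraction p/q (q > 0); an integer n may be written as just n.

-9171/16384

g_1 [r]  L=[∅]  R=[0]  — -1
g_2 [rb]  L=[-1]  R=[0]  — -1/2
g_3 [rbr]  L=[-1]  R=[-1/2 0]  — -3/4
g_4 [rbrb]  L=[-1 -3/4]  R=[-1/2 0]  — -5/8
g_5 [rbrbb]  L=[-1 -3/4 -5/8]  R=[-1/2 0]  — -9/16
g_6 [rbrbbb]  L=[-1 -3/4 -5/8 -9/16]  R=[-1/2 0]  — -17/32
g_7 [rbrbbbr]  L=[-1 -3/4 -5/8 -9/16]  R=[-17/32 -1/2 0]  — -35/64
g_8 [rbrbbbrr]  L=[-1 -3/4 -5/8 -9/16]  R=[-35/64 -17/32 -1/2 0]  — -71/128
g_9 [rbrbbbrrr]  L=[-1 -3/4 -5/8 -9/16]  R=[-71/128 -35/64 -17/32 -1/2 0]  — -143/256
g_10 [rbrbbbrrrr]  L=[-1 -3/4 -5/8 -9/16]  R=[-143/256 -71/128 -35/64 -17/32 -1/2 0]  — -287/512
g_11 [rbrbbbrrrrb]  L=[-1 -3/4 -5/8 -9/16 -287/512]  R=[-143/256 -71/128 -35/64 -17/32 -1/2 0]  — -573/1024
g_12 [rbrbbbrrrrbr]  L=[-1 -3/4 -5/8 -9/16 -287/512]  R=[-573/1024 -143/256 -71/128 -35/64 -17/32 -1/2 0]  — -1147/2048
g_13 [rbrbbbrrrrbrb]  L=[-1 -3/4 -5/8 -9/16 -287/512 -1147/2048]  R=[-573/1024 -143/256 -71/128 -35/64 -17/32 -1/2 0]  — -2293/4096
g_14 [rbrbbbrrrrbrbb]  L=[-1 -3/4 -5/8 -9/16 -287/512 -1147/2048 -2293/4096]  R=[-573/1024 -143/256 -71/128 -35/64 -17/32 -1/2 0]  — -4585/8192
g_15 [rbrbbbrrrrbrbbr]  L=[-1 -3/4 -5/8 -9/16 -287/512 -1147/2048 -2293/4096]  R=[-4585/8192 -573/1024 -143/256 -71/128 -35/64 -17/32 -1/2 0]  — -9171/16384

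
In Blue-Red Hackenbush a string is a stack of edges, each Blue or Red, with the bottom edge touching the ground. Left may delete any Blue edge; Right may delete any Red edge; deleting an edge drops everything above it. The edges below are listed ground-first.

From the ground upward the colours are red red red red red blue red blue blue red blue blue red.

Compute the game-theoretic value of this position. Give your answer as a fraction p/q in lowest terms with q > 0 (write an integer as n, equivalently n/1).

Build g(s[:k]) for k = 1..13, string s = red red red red red blue red blue blue red blue blue red.
g(r) = { · | 0 } so -1
g(rr) = { · | -1; 0 } so -2
g(rrr) = { · | -2; -1; 0 } so -3
g(rrrr) = { · | -3; -2; -1; 0 } so -4
g(rrrrr) = { · | -4; -3; -2; -1; 0 } so -5
g(rrrrrb) = { -5 | -4; -3; -2; -1; 0 } so -9/2
g(rrrrrbr) = { -5 | -9/2; -4; -3; -2; -1; 0 } so -19/4
g(rrrrrbrb) = { -5; -19/4 | -9/2; -4; -3; -2; -1; 0 } so -37/8
g(rrrrrbrbb) = { -5; -19/4; -37/8 | -9/2; -4; -3; -2; -1; 0 } so -73/16
g(rrrrrbrbbr) = { -5; -19/4; -37/8 | -73/16; -9/2; -4; -3; -2; -1; 0 } so -147/32
g(rrrrrbrbbrb) = { -5; -19/4; -37/8; -147/32 | -73/16; -9/2; -4; -3; -2; -1; 0 } so -293/64
g(rrrrrbrbbrbb) = { -5; -19/4; -37/8; -147/32; -293/64 | -73/16; -9/2; -4; -3; -2; -1; 0 } so -585/128
g(rrrrrbrbbrbbr) = { -5; -19/4; -37/8; -147/32; -293/64 | -585/128; -73/16; -9/2; -4; -3; -2; -1; 0 } so -1171/256

-1171/256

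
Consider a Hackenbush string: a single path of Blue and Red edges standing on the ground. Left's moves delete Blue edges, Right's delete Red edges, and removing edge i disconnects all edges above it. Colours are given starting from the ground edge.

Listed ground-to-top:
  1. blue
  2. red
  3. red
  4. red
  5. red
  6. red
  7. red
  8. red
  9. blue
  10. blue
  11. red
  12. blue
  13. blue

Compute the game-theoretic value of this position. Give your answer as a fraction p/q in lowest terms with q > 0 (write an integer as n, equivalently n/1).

Prefix values for blue red red red red red red red blue blue red blue blue via {L|R} + simplicity:
b: Left { 0 }, Right { none } -> simplest 1
br: Left { 0 }, Right { 1 } -> simplest 1/2
brr: Left { 0 }, Right { 1/2; 1 } -> simplest 1/4
brrr: Left { 0 }, Right { 1/4; 1/2; 1 } -> simplest 1/8
brrrr: Left { 0 }, Right { 1/8; 1/4; 1/2; 1 } -> simplest 1/16
brrrrr: Left { 0 }, Right { 1/16; 1/8; 1/4; 1/2; 1 } -> simplest 1/32
brrrrrr: Left { 0 }, Right { 1/32; 1/16; 1/8; 1/4; 1/2; 1 } -> simplest 1/64
brrrrrrr: Left { 0 }, Right { 1/64; 1/32; 1/16; 1/8; 1/4; 1/2; 1 } -> simplest 1/128
brrrrrrrb: Left { 0; 1/128 }, Right { 1/64; 1/32; 1/16; 1/8; 1/4; 1/2; 1 } -> simplest 3/256
brrrrrrrbb: Left { 0; 1/128; 3/256 }, Right { 1/64; 1/32; 1/16; 1/8; 1/4; 1/2; 1 } -> simplest 7/512
brrrrrrrbbr: Left { 0; 1/128; 3/256 }, Right { 7/512; 1/64; 1/32; 1/16; 1/8; 1/4; 1/2; 1 } -> simplest 13/1024
brrrrrrrbbrb: Left { 0; 1/128; 3/256; 13/1024 }, Right { 7/512; 1/64; 1/32; 1/16; 1/8; 1/4; 1/2; 1 } -> simplest 27/2048
brrrrrrrbbrbb: Left { 0; 1/128; 3/256; 13/1024; 27/2048 }, Right { 7/512; 1/64; 1/32; 1/16; 1/8; 1/4; 1/2; 1 } -> simplest 55/4096

55/4096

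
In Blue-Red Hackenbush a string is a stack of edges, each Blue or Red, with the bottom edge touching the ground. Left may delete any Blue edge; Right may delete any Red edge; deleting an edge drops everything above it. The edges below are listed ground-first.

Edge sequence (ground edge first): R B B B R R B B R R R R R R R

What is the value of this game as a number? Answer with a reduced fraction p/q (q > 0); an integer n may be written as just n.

-3327/16384

Build val(s[:k]) for k = 1..15, string s = R B B B R R B B R R R R R R R.
val_1 [R]  L=[(no moves)]  R=[0]  gives -1
val_2 [RB]  L=[-1]  R=[0]  gives -1/2
val_3 [RBB]  L=[-1; -1/2]  R=[0]  gives -1/4
val_4 [RBBB]  L=[-1; -1/2; -1/4]  R=[0]  gives -1/8
val_5 [RBBBR]  L=[-1; -1/2; -1/4]  R=[-1/8; 0]  gives -3/16
val_6 [RBBBRR]  L=[-1; -1/2; -1/4]  R=[-3/16; -1/8; 0]  gives -7/32
val_7 [RBBBRRB]  L=[-1; -1/2; -1/4; -7/32]  R=[-3/16; -1/8; 0]  gives -13/64
val_8 [RBBBRRBB]  L=[-1; -1/2; -1/4; -7/32; -13/64]  R=[-3/16; -1/8; 0]  gives -25/128
val_9 [RBBBRRBBR]  L=[-1; -1/2; -1/4; -7/32; -13/64]  R=[-25/128; -3/16; -1/8; 0]  gives -51/256
val_10 [RBBBRRBBRR]  L=[-1; -1/2; -1/4; -7/32; -13/64]  R=[-51/256; -25/128; -3/16; -1/8; 0]  gives -103/512
val_11 [RBBBRRBBRRR]  L=[-1; -1/2; -1/4; -7/32; -13/64]  R=[-103/512; -51/256; -25/128; -3/16; -1/8; 0]  gives -207/1024
val_12 [RBBBRRBBRRRR]  L=[-1; -1/2; -1/4; -7/32; -13/64]  R=[-207/1024; -103/512; -51/256; -25/128; -3/16; -1/8; 0]  gives -415/2048
val_13 [RBBBRRBBRRRRR]  L=[-1; -1/2; -1/4; -7/32; -13/64]  R=[-415/2048; -207/1024; -103/512; -51/256; -25/128; -3/16; -1/8; 0]  gives -831/4096
val_14 [RBBBRRBBRRRRRR]  L=[-1; -1/2; -1/4; -7/32; -13/64]  R=[-831/4096; -415/2048; -207/1024; -103/512; -51/256; -25/128; -3/16; -1/8; 0]  gives -1663/8192
val_15 [RBBBRRBBRRRRRRR]  L=[-1; -1/2; -1/4; -7/32; -13/64]  R=[-1663/8192; -831/4096; -415/2048; -207/1024; -103/512; -51/256; -25/128; -3/16; -1/8; 0]  gives -3327/16384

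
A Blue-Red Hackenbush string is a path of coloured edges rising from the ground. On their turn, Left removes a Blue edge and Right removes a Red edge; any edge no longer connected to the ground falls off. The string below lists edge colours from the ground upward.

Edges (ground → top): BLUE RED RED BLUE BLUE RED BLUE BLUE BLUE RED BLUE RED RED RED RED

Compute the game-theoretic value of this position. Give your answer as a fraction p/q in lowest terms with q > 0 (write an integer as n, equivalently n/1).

val(B) = { 0 | — } gives 1
val(BR) = { 0 | 1 } gives 1/2
val(BRR) = { 0 | 1/2,1 } gives 1/4
val(BRRB) = { 0,1/4 | 1/2,1 } gives 3/8
val(BRRBB) = { 0,1/4,3/8 | 1/2,1 } gives 7/16
val(BRRBBR) = { 0,1/4,3/8 | 7/16,1/2,1 } gives 13/32
val(BRRBBRB) = { 0,1/4,3/8,13/32 | 7/16,1/2,1 } gives 27/64
val(BRRBBRBB) = { 0,1/4,3/8,13/32,27/64 | 7/16,1/2,1 } gives 55/128
val(BRRBBRBBB) = { 0,1/4,3/8,13/32,27/64,55/128 | 7/16,1/2,1 } gives 111/256
val(BRRBBRBBBR) = { 0,1/4,3/8,13/32,27/64,55/128 | 111/256,7/16,1/2,1 } gives 221/512
val(BRRBBRBBBRB) = { 0,1/4,3/8,13/32,27/64,55/128,221/512 | 111/256,7/16,1/2,1 } gives 443/1024
val(BRRBBRBBBRBR) = { 0,1/4,3/8,13/32,27/64,55/128,221/512 | 443/1024,111/256,7/16,1/2,1 } gives 885/2048
val(BRRBBRBBBRBRR) = { 0,1/4,3/8,13/32,27/64,55/128,221/512 | 885/2048,443/1024,111/256,7/16,1/2,1 } gives 1769/4096
val(BRRBBRBBBRBRRR) = { 0,1/4,3/8,13/32,27/64,55/128,221/512 | 1769/4096,885/2048,443/1024,111/256,7/16,1/2,1 } gives 3537/8192
val(BRRBBRBBBRBRRRR) = { 0,1/4,3/8,13/32,27/64,55/128,221/512 | 3537/8192,1769/4096,885/2048,443/1024,111/256,7/16,1/2,1 } gives 7073/16384

7073/16384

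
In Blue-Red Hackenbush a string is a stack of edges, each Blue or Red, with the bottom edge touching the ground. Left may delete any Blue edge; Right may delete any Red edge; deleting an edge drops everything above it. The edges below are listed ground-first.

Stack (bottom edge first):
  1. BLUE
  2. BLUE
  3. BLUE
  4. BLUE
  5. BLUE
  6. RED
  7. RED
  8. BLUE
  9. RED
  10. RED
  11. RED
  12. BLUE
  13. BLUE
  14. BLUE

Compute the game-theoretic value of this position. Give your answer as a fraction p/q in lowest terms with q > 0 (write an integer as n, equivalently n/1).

2191/512

1 of 14 · B · max L 0 · min R +∞ so 1
2 of 14 · BB · max L 1 · min R +∞ so 2
3 of 14 · BBB · max L 2 · min R +∞ so 3
4 of 14 · BBBB · max L 3 · min R +∞ so 4
5 of 14 · BBBBB · max L 4 · min R +∞ so 5
6 of 14 · BBBBBR · max L 4 · min R 5 so 9/2
7 of 14 · BBBBBRR · max L 4 · min R 9/2 so 17/4
8 of 14 · BBBBBRRB · max L 17/4 · min R 9/2 so 35/8
9 of 14 · BBBBBRRBR · max L 17/4 · min R 35/8 so 69/16
10 of 14 · BBBBBRRBRR · max L 17/4 · min R 69/16 so 137/32
11 of 14 · BBBBBRRBRRR · max L 17/4 · min R 137/32 so 273/64
12 of 14 · BBBBBRRBRRRB · max L 273/64 · min R 137/32 so 547/128
13 of 14 · BBBBBRRBRRRBB · max L 547/128 · min R 137/32 so 1095/256
14 of 14 · BBBBBRRBRRRBBB · max L 1095/256 · min R 137/32 so 2191/512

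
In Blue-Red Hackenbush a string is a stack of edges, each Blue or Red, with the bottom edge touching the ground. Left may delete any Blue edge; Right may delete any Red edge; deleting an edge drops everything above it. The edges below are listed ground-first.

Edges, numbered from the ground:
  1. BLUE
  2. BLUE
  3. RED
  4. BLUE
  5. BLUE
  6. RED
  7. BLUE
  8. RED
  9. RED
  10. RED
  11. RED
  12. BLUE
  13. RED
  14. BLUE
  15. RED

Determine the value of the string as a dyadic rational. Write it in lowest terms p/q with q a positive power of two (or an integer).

14869/8192

Prefix values for BLUE BLUE RED BLUE BLUE RED BLUE RED RED RED RED BLUE RED BLUE RED via {L|R} + simplicity:
val(B) = { 0 |  } = 1
val(BB) = { 0; 1 |  } = 2
val(BBR) = { 0; 1 | 2 } = 3/2
val(BBRB) = { 0; 1; 3/2 | 2 } = 7/4
val(BBRBB) = { 0; 1; 3/2; 7/4 | 2 } = 15/8
val(BBRBBR) = { 0; 1; 3/2; 7/4 | 15/8; 2 } = 29/16
val(BBRBBRB) = { 0; 1; 3/2; 7/4; 29/16 | 15/8; 2 } = 59/32
val(BBRBBRBR) = { 0; 1; 3/2; 7/4; 29/16 | 59/32; 15/8; 2 } = 117/64
val(BBRBBRBRR) = { 0; 1; 3/2; 7/4; 29/16 | 117/64; 59/32; 15/8; 2 } = 233/128
val(BBRBBRBRRR) = { 0; 1; 3/2; 7/4; 29/16 | 233/128; 117/64; 59/32; 15/8; 2 } = 465/256
val(BBRBBRBRRRR) = { 0; 1; 3/2; 7/4; 29/16 | 465/256; 233/128; 117/64; 59/32; 15/8; 2 } = 929/512
val(BBRBBRBRRRRB) = { 0; 1; 3/2; 7/4; 29/16; 929/512 | 465/256; 233/128; 117/64; 59/32; 15/8; 2 } = 1859/1024
val(BBRBBRBRRRRBR) = { 0; 1; 3/2; 7/4; 29/16; 929/512 | 1859/1024; 465/256; 233/128; 117/64; 59/32; 15/8; 2 } = 3717/2048
val(BBRBBRBRRRRBRB) = { 0; 1; 3/2; 7/4; 29/16; 929/512; 3717/2048 | 1859/1024; 465/256; 233/128; 117/64; 59/32; 15/8; 2 } = 7435/4096
val(BBRBBRBRRRRBRBR) = { 0; 1; 3/2; 7/4; 29/16; 929/512; 3717/2048 | 7435/4096; 1859/1024; 465/256; 233/128; 117/64; 59/32; 15/8; 2 } = 14869/8192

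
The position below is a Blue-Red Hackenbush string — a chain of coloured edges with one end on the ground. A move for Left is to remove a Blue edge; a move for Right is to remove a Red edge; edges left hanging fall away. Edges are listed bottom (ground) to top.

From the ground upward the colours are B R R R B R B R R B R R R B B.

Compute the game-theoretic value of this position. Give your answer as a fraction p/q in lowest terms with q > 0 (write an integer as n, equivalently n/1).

2631/16384

v(B) = { 0 |  } → 1
v(BR) = { 0 | 1 } → 1/2
v(BRR) = { 0 | 1/2 1 } → 1/4
v(BRRR) = { 0 | 1/4 1/2 1 } → 1/8
v(BRRRB) = { 0 1/8 | 1/4 1/2 1 } → 3/16
v(BRRRBR) = { 0 1/8 | 3/16 1/4 1/2 1 } → 5/32
v(BRRRBRB) = { 0 1/8 5/32 | 3/16 1/4 1/2 1 } → 11/64
v(BRRRBRBR) = { 0 1/8 5/32 | 11/64 3/16 1/4 1/2 1 } → 21/128
v(BRRRBRBRR) = { 0 1/8 5/32 | 21/128 11/64 3/16 1/4 1/2 1 } → 41/256
v(BRRRBRBRRB) = { 0 1/8 5/32 41/256 | 21/128 11/64 3/16 1/4 1/2 1 } → 83/512
v(BRRRBRBRRBR) = { 0 1/8 5/32 41/256 | 83/512 21/128 11/64 3/16 1/4 1/2 1 } → 165/1024
v(BRRRBRBRRBRR) = { 0 1/8 5/32 41/256 | 165/1024 83/512 21/128 11/64 3/16 1/4 1/2 1 } → 329/2048
v(BRRRBRBRRBRRR) = { 0 1/8 5/32 41/256 | 329/2048 165/1024 83/512 21/128 11/64 3/16 1/4 1/2 1 } → 657/4096
v(BRRRBRBRRBRRRB) = { 0 1/8 5/32 41/256 657/4096 | 329/2048 165/1024 83/512 21/128 11/64 3/16 1/4 1/2 1 } → 1315/8192
v(BRRRBRBRRBRRRBB) = { 0 1/8 5/32 41/256 657/4096 1315/8192 | 329/2048 165/1024 83/512 21/128 11/64 3/16 1/4 1/2 1 } → 2631/16384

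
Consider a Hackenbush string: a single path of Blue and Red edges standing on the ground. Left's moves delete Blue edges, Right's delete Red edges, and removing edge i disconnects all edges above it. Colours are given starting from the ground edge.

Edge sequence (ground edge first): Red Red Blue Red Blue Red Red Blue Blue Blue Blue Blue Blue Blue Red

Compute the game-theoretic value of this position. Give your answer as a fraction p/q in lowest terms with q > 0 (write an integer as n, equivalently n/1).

-13827/8192

val_1 [R]  L=[∅]  R=[0]  => -1
val_2 [RR]  L=[∅]  R=[-1 0]  => -2
val_3 [RRB]  L=[-2]  R=[-1 0]  => -3/2
val_4 [RRBR]  L=[-2]  R=[-3/2 -1 0]  => -7/4
val_5 [RRBRB]  L=[-2 -7/4]  R=[-3/2 -1 0]  => -13/8
val_6 [RRBRBR]  L=[-2 -7/4]  R=[-13/8 -3/2 -1 0]  => -27/16
val_7 [RRBRBRR]  L=[-2 -7/4]  R=[-27/16 -13/8 -3/2 -1 0]  => -55/32
val_8 [RRBRBRRB]  L=[-2 -7/4 -55/32]  R=[-27/16 -13/8 -3/2 -1 0]  => -109/64
val_9 [RRBRBRRBB]  L=[-2 -7/4 -55/32 -109/64]  R=[-27/16 -13/8 -3/2 -1 0]  => -217/128
val_10 [RRBRBRRBBB]  L=[-2 -7/4 -55/32 -109/64 -217/128]  R=[-27/16 -13/8 -3/2 -1 0]  => -433/256
val_11 [RRBRBRRBBBB]  L=[-2 -7/4 -55/32 -109/64 -217/128 -433/256]  R=[-27/16 -13/8 -3/2 -1 0]  => -865/512
val_12 [RRBRBRRBBBBB]  L=[-2 -7/4 -55/32 -109/64 -217/128 -433/256 -865/512]  R=[-27/16 -13/8 -3/2 -1 0]  => -1729/1024
val_13 [RRBRBRRBBBBBB]  L=[-2 -7/4 -55/32 -109/64 -217/128 -433/256 -865/512 -1729/1024]  R=[-27/16 -13/8 -3/2 -1 0]  => -3457/2048
val_14 [RRBRBRRBBBBBBB]  L=[-2 -7/4 -55/32 -109/64 -217/128 -433/256 -865/512 -1729/1024 -3457/2048]  R=[-27/16 -13/8 -3/2 -1 0]  => -6913/4096
val_15 [RRBRBRRBBBBBBBR]  L=[-2 -7/4 -55/32 -109/64 -217/128 -433/256 -865/512 -1729/1024 -3457/2048]  R=[-6913/4096 -27/16 -13/8 -3/2 -1 0]  => -13827/8192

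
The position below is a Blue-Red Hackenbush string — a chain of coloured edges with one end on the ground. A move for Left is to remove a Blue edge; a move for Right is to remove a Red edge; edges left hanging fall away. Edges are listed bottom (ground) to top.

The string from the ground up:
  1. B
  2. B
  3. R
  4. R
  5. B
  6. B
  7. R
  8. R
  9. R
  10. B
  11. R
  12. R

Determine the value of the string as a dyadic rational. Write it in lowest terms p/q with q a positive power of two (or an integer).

1417/1024

B: Left { 0 }, Right { (no moves) } = simplest 1
BB: Left { 0 1 }, Right { (no moves) } = simplest 2
BBR: Left { 0 1 }, Right { 2 } = simplest 3/2
BBRR: Left { 0 1 }, Right { 3/2 2 } = simplest 5/4
BBRRB: Left { 0 1 5/4 }, Right { 3/2 2 } = simplest 11/8
BBRRBB: Left { 0 1 5/4 11/8 }, Right { 3/2 2 } = simplest 23/16
BBRRBBR: Left { 0 1 5/4 11/8 }, Right { 23/16 3/2 2 } = simplest 45/32
BBRRBBRR: Left { 0 1 5/4 11/8 }, Right { 45/32 23/16 3/2 2 } = simplest 89/64
BBRRBBRRR: Left { 0 1 5/4 11/8 }, Right { 89/64 45/32 23/16 3/2 2 } = simplest 177/128
BBRRBBRRRB: Left { 0 1 5/4 11/8 177/128 }, Right { 89/64 45/32 23/16 3/2 2 } = simplest 355/256
BBRRBBRRRBR: Left { 0 1 5/4 11/8 177/128 }, Right { 355/256 89/64 45/32 23/16 3/2 2 } = simplest 709/512
BBRRBBRRRBRR: Left { 0 1 5/4 11/8 177/128 }, Right { 709/512 355/256 89/64 45/32 23/16 3/2 2 } = simplest 1417/1024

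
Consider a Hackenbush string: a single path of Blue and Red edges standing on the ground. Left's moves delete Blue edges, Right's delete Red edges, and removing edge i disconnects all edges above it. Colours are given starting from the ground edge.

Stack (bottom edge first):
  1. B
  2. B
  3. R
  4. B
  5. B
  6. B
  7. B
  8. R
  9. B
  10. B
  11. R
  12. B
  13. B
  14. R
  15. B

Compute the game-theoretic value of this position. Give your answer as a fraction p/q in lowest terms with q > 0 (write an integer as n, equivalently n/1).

16091/8192

Build val(s[:k]) for k = 1..15, string s = B B R B B B B R B B R B B R B.
step 1: add B to get B; options L={ 0 } R={ · } ⇒ 1
step 2: add B to get BB; options L={ 0 1 } R={ · } ⇒ 2
step 3: add R to get BBR; options L={ 0 1 } R={ 2 } ⇒ 3/2
step 4: add B to get BBRB; options L={ 0 1 3/2 } R={ 2 } ⇒ 7/4
step 5: add B to get BBRBB; options L={ 0 1 3/2 7/4 } R={ 2 } ⇒ 15/8
step 6: add B to get BBRBBB; options L={ 0 1 3/2 7/4 15/8 } R={ 2 } ⇒ 31/16
step 7: add B to get BBRBBBB; options L={ 0 1 3/2 7/4 15/8 31/16 } R={ 2 } ⇒ 63/32
step 8: add R to get BBRBBBBR; options L={ 0 1 3/2 7/4 15/8 31/16 } R={ 63/32 2 } ⇒ 125/64
step 9: add B to get BBRBBBBRB; options L={ 0 1 3/2 7/4 15/8 31/16 125/64 } R={ 63/32 2 } ⇒ 251/128
step 10: add B to get BBRBBBBRBB; options L={ 0 1 3/2 7/4 15/8 31/16 125/64 251/128 } R={ 63/32 2 } ⇒ 503/256
step 11: add R to get BBRBBBBRBBR; options L={ 0 1 3/2 7/4 15/8 31/16 125/64 251/128 } R={ 503/256 63/32 2 } ⇒ 1005/512
step 12: add B to get BBRBBBBRBBRB; options L={ 0 1 3/2 7/4 15/8 31/16 125/64 251/128 1005/512 } R={ 503/256 63/32 2 } ⇒ 2011/1024
step 13: add B to get BBRBBBBRBBRBB; options L={ 0 1 3/2 7/4 15/8 31/16 125/64 251/128 1005/512 2011/1024 } R={ 503/256 63/32 2 } ⇒ 4023/2048
step 14: add R to get BBRBBBBRBBRBBR; options L={ 0 1 3/2 7/4 15/8 31/16 125/64 251/128 1005/512 2011/1024 } R={ 4023/2048 503/256 63/32 2 } ⇒ 8045/4096
step 15: add B to get BBRBBBBRBBRBBRB; options L={ 0 1 3/2 7/4 15/8 31/16 125/64 251/128 1005/512 2011/1024 8045/4096 } R={ 4023/2048 503/256 63/32 2 } ⇒ 16091/8192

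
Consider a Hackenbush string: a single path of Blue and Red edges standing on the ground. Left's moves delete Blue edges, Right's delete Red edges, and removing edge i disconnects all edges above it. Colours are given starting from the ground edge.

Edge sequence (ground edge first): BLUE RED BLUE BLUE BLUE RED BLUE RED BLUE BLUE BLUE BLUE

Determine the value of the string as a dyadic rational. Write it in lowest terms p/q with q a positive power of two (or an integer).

1887/2048

step 1: add BLUE to get B; options L={ 0 } R={ ∅ } gives 1
step 2: add RED to get BR; options L={ 0 } R={ 1 } gives 1/2
step 3: add BLUE to get BRB; options L={ 0 1/2 } R={ 1 } gives 3/4
step 4: add BLUE to get BRBB; options L={ 0 1/2 3/4 } R={ 1 } gives 7/8
step 5: add BLUE to get BRBBB; options L={ 0 1/2 3/4 7/8 } R={ 1 } gives 15/16
step 6: add RED to get BRBBBR; options L={ 0 1/2 3/4 7/8 } R={ 15/16 1 } gives 29/32
step 7: add BLUE to get BRBBBRB; options L={ 0 1/2 3/4 7/8 29/32 } R={ 15/16 1 } gives 59/64
step 8: add RED to get BRBBBRBR; options L={ 0 1/2 3/4 7/8 29/32 } R={ 59/64 15/16 1 } gives 117/128
step 9: add BLUE to get BRBBBRBRB; options L={ 0 1/2 3/4 7/8 29/32 117/128 } R={ 59/64 15/16 1 } gives 235/256
step 10: add BLUE to get BRBBBRBRBB; options L={ 0 1/2 3/4 7/8 29/32 117/128 235/256 } R={ 59/64 15/16 1 } gives 471/512
step 11: add BLUE to get BRBBBRBRBBB; options L={ 0 1/2 3/4 7/8 29/32 117/128 235/256 471/512 } R={ 59/64 15/16 1 } gives 943/1024
step 12: add BLUE to get BRBBBRBRBBBB; options L={ 0 1/2 3/4 7/8 29/32 117/128 235/256 471/512 943/1024 } R={ 59/64 15/16 1 } gives 1887/2048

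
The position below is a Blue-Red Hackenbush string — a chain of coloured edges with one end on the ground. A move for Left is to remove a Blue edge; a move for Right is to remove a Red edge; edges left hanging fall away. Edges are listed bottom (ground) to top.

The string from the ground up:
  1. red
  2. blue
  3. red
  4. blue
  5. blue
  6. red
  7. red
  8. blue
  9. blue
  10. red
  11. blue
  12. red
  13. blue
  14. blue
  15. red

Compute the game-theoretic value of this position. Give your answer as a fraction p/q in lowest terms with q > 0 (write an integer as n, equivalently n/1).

-9811/16384

Recurse on prefixes of the 15-edge string red blue red blue blue red red blue blue red blue red blue blue red:
step 1: add red to get r; options L={ — } R={ 0 } gives -1
step 2: add blue to get rb; options L={ -1 } R={ 0 } gives -1/2
step 3: add red to get rbr; options L={ -1 } R={ -1/2, 0 } gives -3/4
step 4: add blue to get rbrb; options L={ -1, -3/4 } R={ -1/2, 0 } gives -5/8
step 5: add blue to get rbrbb; options L={ -1, -3/4, -5/8 } R={ -1/2, 0 } gives -9/16
step 6: add red to get rbrbbr; options L={ -1, -3/4, -5/8 } R={ -9/16, -1/2, 0 } gives -19/32
step 7: add red to get rbrbbrr; options L={ -1, -3/4, -5/8 } R={ -19/32, -9/16, -1/2, 0 } gives -39/64
step 8: add blue to get rbrbbrrb; options L={ -1, -3/4, -5/8, -39/64 } R={ -19/32, -9/16, -1/2, 0 } gives -77/128
step 9: add blue to get rbrbbrrbb; options L={ -1, -3/4, -5/8, -39/64, -77/128 } R={ -19/32, -9/16, -1/2, 0 } gives -153/256
step 10: add red to get rbrbbrrbbr; options L={ -1, -3/4, -5/8, -39/64, -77/128 } R={ -153/256, -19/32, -9/16, -1/2, 0 } gives -307/512
step 11: add blue to get rbrbbrrbbrb; options L={ -1, -3/4, -5/8, -39/64, -77/128, -307/512 } R={ -153/256, -19/32, -9/16, -1/2, 0 } gives -613/1024
step 12: add red to get rbrbbrrbbrbr; options L={ -1, -3/4, -5/8, -39/64, -77/128, -307/512 } R={ -613/1024, -153/256, -19/32, -9/16, -1/2, 0 } gives -1227/2048
step 13: add blue to get rbrbbrrbbrbrb; options L={ -1, -3/4, -5/8, -39/64, -77/128, -307/512, -1227/2048 } R={ -613/1024, -153/256, -19/32, -9/16, -1/2, 0 } gives -2453/4096
step 14: add blue to get rbrbbrrbbrbrbb; options L={ -1, -3/4, -5/8, -39/64, -77/128, -307/512, -1227/2048, -2453/4096 } R={ -613/1024, -153/256, -19/32, -9/16, -1/2, 0 } gives -4905/8192
step 15: add red to get rbrbbrrbbrbrbbr; options L={ -1, -3/4, -5/8, -39/64, -77/128, -307/512, -1227/2048, -2453/4096 } R={ -4905/8192, -613/1024, -153/256, -19/32, -9/16, -1/2, 0 } gives -9811/16384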